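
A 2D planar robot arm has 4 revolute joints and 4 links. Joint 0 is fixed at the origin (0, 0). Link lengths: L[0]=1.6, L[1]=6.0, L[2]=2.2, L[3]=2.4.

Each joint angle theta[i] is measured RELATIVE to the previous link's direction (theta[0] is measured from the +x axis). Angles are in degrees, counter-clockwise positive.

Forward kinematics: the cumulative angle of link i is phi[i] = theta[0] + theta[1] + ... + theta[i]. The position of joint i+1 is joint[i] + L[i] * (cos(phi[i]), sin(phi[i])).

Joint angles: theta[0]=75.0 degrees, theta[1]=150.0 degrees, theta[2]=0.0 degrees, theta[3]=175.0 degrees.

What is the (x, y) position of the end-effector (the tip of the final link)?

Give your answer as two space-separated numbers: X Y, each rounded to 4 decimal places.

Answer: -3.5457 -2.7101

Derivation:
joint[0] = (0.0000, 0.0000)  (base)
link 0: phi[0] = 75 = 75 deg
  cos(75 deg) = 0.2588, sin(75 deg) = 0.9659
  joint[1] = (0.0000, 0.0000) + 1.6 * (0.2588, 0.9659) = (0.0000 + 0.4141, 0.0000 + 1.5455) = (0.4141, 1.5455)
link 1: phi[1] = 75 + 150 = 225 deg
  cos(225 deg) = -0.7071, sin(225 deg) = -0.7071
  joint[2] = (0.4141, 1.5455) + 6 * (-0.7071, -0.7071) = (0.4141 + -4.2426, 1.5455 + -4.2426) = (-3.8285, -2.6972)
link 2: phi[2] = 75 + 150 + 0 = 225 deg
  cos(225 deg) = -0.7071, sin(225 deg) = -0.7071
  joint[3] = (-3.8285, -2.6972) + 2.2 * (-0.7071, -0.7071) = (-3.8285 + -1.5556, -2.6972 + -1.5556) = (-5.3842, -4.2528)
link 3: phi[3] = 75 + 150 + 0 + 175 = 400 deg
  cos(400 deg) = 0.7660, sin(400 deg) = 0.6428
  joint[4] = (-5.3842, -4.2528) + 2.4 * (0.7660, 0.6428) = (-5.3842 + 1.8385, -4.2528 + 1.5427) = (-3.5457, -2.7101)
End effector: (-3.5457, -2.7101)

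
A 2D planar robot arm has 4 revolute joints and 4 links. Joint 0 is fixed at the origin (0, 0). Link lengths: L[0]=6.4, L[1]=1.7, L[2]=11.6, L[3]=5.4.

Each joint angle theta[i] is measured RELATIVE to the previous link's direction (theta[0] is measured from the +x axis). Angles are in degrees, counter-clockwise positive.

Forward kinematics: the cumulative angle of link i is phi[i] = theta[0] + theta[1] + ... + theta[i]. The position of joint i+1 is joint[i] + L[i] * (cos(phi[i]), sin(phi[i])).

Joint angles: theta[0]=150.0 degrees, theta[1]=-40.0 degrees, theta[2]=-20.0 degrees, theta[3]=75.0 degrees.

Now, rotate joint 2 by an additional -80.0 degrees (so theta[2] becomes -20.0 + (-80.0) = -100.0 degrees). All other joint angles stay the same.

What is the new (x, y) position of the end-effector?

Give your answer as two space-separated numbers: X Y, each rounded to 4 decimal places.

joint[0] = (0.0000, 0.0000)  (base)
link 0: phi[0] = 150 = 150 deg
  cos(150 deg) = -0.8660, sin(150 deg) = 0.5000
  joint[1] = (0.0000, 0.0000) + 6.4 * (-0.8660, 0.5000) = (0.0000 + -5.5426, 0.0000 + 3.2000) = (-5.5426, 3.2000)
link 1: phi[1] = 150 + -40 = 110 deg
  cos(110 deg) = -0.3420, sin(110 deg) = 0.9397
  joint[2] = (-5.5426, 3.2000) + 1.7 * (-0.3420, 0.9397) = (-5.5426 + -0.5814, 3.2000 + 1.5975) = (-6.1240, 4.7975)
link 2: phi[2] = 150 + -40 + -100 = 10 deg
  cos(10 deg) = 0.9848, sin(10 deg) = 0.1736
  joint[3] = (-6.1240, 4.7975) + 11.6 * (0.9848, 0.1736) = (-6.1240 + 11.4238, 4.7975 + 2.0143) = (5.2998, 6.8118)
link 3: phi[3] = 150 + -40 + -100 + 75 = 85 deg
  cos(85 deg) = 0.0872, sin(85 deg) = 0.9962
  joint[4] = (5.2998, 6.8118) + 5.4 * (0.0872, 0.9962) = (5.2998 + 0.4706, 6.8118 + 5.3795) = (5.7704, 12.1912)
End effector: (5.7704, 12.1912)

Answer: 5.7704 12.1912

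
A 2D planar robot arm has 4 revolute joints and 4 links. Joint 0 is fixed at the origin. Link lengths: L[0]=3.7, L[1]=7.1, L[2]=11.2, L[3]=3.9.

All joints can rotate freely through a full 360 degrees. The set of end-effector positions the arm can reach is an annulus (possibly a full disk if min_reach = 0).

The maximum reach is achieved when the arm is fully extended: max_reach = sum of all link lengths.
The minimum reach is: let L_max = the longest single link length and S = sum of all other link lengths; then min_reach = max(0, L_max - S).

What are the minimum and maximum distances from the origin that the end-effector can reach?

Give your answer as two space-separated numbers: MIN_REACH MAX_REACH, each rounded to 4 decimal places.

Answer: 0.0000 25.9000

Derivation:
Link lengths: [3.7, 7.1, 11.2, 3.9]
max_reach = 3.7 + 7.1 + 11.2 + 3.9 = 25.9
L_max = max([3.7, 7.1, 11.2, 3.9]) = 11.2
S (sum of others) = 25.9 - 11.2 = 14.7
min_reach = max(0, 11.2 - 14.7) = max(0, -3.5) = 0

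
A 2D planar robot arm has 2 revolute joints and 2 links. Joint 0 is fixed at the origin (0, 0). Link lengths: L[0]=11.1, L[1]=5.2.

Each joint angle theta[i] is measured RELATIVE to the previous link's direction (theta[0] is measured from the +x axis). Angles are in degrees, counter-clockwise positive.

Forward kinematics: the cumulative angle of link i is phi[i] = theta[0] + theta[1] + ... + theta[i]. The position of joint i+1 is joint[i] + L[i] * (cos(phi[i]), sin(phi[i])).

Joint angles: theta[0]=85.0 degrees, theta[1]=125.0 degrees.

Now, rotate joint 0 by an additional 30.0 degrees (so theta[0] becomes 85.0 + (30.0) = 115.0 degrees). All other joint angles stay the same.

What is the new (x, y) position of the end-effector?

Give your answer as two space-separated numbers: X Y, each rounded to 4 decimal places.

joint[0] = (0.0000, 0.0000)  (base)
link 0: phi[0] = 115 = 115 deg
  cos(115 deg) = -0.4226, sin(115 deg) = 0.9063
  joint[1] = (0.0000, 0.0000) + 11.1 * (-0.4226, 0.9063) = (0.0000 + -4.6911, 0.0000 + 10.0600) = (-4.6911, 10.0600)
link 1: phi[1] = 115 + 125 = 240 deg
  cos(240 deg) = -0.5000, sin(240 deg) = -0.8660
  joint[2] = (-4.6911, 10.0600) + 5.2 * (-0.5000, -0.8660) = (-4.6911 + -2.6000, 10.0600 + -4.5033) = (-7.2911, 5.5567)
End effector: (-7.2911, 5.5567)

Answer: -7.2911 5.5567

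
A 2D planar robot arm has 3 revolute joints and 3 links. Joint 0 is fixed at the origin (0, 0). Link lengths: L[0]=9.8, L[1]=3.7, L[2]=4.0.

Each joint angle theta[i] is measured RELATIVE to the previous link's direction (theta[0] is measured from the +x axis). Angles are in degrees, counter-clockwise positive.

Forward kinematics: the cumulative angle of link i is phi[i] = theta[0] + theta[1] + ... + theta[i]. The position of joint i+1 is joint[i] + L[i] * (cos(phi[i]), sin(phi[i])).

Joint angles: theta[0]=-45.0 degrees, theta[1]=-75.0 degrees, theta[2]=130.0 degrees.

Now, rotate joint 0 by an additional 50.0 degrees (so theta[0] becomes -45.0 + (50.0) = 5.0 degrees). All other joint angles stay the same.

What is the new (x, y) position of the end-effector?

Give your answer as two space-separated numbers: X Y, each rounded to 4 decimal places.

joint[0] = (0.0000, 0.0000)  (base)
link 0: phi[0] = 5 = 5 deg
  cos(5 deg) = 0.9962, sin(5 deg) = 0.0872
  joint[1] = (0.0000, 0.0000) + 9.8 * (0.9962, 0.0872) = (0.0000 + 9.7627, 0.0000 + 0.8541) = (9.7627, 0.8541)
link 1: phi[1] = 5 + -75 = -70 deg
  cos(-70 deg) = 0.3420, sin(-70 deg) = -0.9397
  joint[2] = (9.7627, 0.8541) + 3.7 * (0.3420, -0.9397) = (9.7627 + 1.2655, 0.8541 + -3.4769) = (11.0282, -2.6227)
link 2: phi[2] = 5 + -75 + 130 = 60 deg
  cos(60 deg) = 0.5000, sin(60 deg) = 0.8660
  joint[3] = (11.0282, -2.6227) + 4 * (0.5000, 0.8660) = (11.0282 + 2.0000, -2.6227 + 3.4641) = (13.0282, 0.8414)
End effector: (13.0282, 0.8414)

Answer: 13.0282 0.8414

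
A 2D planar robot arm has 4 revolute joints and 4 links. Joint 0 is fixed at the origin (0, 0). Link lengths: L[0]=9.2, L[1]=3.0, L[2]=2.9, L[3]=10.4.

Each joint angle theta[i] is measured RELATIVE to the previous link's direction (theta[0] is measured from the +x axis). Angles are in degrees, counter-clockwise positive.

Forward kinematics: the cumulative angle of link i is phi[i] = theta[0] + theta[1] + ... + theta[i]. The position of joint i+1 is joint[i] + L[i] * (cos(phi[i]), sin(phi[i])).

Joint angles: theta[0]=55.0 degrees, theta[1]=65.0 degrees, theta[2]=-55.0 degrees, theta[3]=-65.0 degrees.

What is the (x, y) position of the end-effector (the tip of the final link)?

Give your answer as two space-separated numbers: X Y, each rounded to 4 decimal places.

joint[0] = (0.0000, 0.0000)  (base)
link 0: phi[0] = 55 = 55 deg
  cos(55 deg) = 0.5736, sin(55 deg) = 0.8192
  joint[1] = (0.0000, 0.0000) + 9.2 * (0.5736, 0.8192) = (0.0000 + 5.2769, 0.0000 + 7.5362) = (5.2769, 7.5362)
link 1: phi[1] = 55 + 65 = 120 deg
  cos(120 deg) = -0.5000, sin(120 deg) = 0.8660
  joint[2] = (5.2769, 7.5362) + 3 * (-0.5000, 0.8660) = (5.2769 + -1.5000, 7.5362 + 2.5981) = (3.7769, 10.1343)
link 2: phi[2] = 55 + 65 + -55 = 65 deg
  cos(65 deg) = 0.4226, sin(65 deg) = 0.9063
  joint[3] = (3.7769, 10.1343) + 2.9 * (0.4226, 0.9063) = (3.7769 + 1.2256, 10.1343 + 2.6283) = (5.0025, 12.7626)
link 3: phi[3] = 55 + 65 + -55 + -65 = 0 deg
  cos(0 deg) = 1.0000, sin(0 deg) = 0.0000
  joint[4] = (5.0025, 12.7626) + 10.4 * (1.0000, 0.0000) = (5.0025 + 10.4000, 12.7626 + 0.0000) = (15.4025, 12.7626)
End effector: (15.4025, 12.7626)

Answer: 15.4025 12.7626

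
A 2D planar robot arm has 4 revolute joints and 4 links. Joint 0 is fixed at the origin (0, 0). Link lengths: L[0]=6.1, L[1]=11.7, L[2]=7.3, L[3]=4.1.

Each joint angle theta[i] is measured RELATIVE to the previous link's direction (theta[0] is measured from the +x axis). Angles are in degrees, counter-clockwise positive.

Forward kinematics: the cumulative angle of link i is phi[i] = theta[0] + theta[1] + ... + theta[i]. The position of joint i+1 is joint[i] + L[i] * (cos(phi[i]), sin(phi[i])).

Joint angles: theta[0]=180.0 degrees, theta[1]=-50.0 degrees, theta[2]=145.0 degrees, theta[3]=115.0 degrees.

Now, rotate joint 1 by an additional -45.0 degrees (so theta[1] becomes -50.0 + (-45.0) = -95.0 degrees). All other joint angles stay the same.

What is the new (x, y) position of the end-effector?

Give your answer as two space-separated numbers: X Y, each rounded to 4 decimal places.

Answer: -5.8123 5.0022

Derivation:
joint[0] = (0.0000, 0.0000)  (base)
link 0: phi[0] = 180 = 180 deg
  cos(180 deg) = -1.0000, sin(180 deg) = 0.0000
  joint[1] = (0.0000, 0.0000) + 6.1 * (-1.0000, 0.0000) = (0.0000 + -6.1000, 0.0000 + 0.0000) = (-6.1000, 0.0000)
link 1: phi[1] = 180 + -95 = 85 deg
  cos(85 deg) = 0.0872, sin(85 deg) = 0.9962
  joint[2] = (-6.1000, 0.0000) + 11.7 * (0.0872, 0.9962) = (-6.1000 + 1.0197, 0.0000 + 11.6555) = (-5.0803, 11.6555)
link 2: phi[2] = 180 + -95 + 145 = 230 deg
  cos(230 deg) = -0.6428, sin(230 deg) = -0.7660
  joint[3] = (-5.0803, 11.6555) + 7.3 * (-0.6428, -0.7660) = (-5.0803 + -4.6923, 11.6555 + -5.5921) = (-9.7726, 6.0634)
link 3: phi[3] = 180 + -95 + 145 + 115 = 345 deg
  cos(345 deg) = 0.9659, sin(345 deg) = -0.2588
  joint[4] = (-9.7726, 6.0634) + 4.1 * (0.9659, -0.2588) = (-9.7726 + 3.9603, 6.0634 + -1.0612) = (-5.8123, 5.0022)
End effector: (-5.8123, 5.0022)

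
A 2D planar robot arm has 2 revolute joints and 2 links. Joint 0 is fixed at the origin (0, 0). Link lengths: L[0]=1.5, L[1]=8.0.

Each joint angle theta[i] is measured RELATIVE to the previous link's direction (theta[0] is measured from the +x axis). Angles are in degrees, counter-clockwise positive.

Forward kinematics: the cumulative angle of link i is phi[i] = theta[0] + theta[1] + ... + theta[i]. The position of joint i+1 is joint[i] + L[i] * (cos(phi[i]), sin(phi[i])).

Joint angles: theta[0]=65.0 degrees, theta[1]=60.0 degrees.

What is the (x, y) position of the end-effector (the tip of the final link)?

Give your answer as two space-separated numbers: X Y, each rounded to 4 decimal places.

Answer: -3.9547 7.9127

Derivation:
joint[0] = (0.0000, 0.0000)  (base)
link 0: phi[0] = 65 = 65 deg
  cos(65 deg) = 0.4226, sin(65 deg) = 0.9063
  joint[1] = (0.0000, 0.0000) + 1.5 * (0.4226, 0.9063) = (0.0000 + 0.6339, 0.0000 + 1.3595) = (0.6339, 1.3595)
link 1: phi[1] = 65 + 60 = 125 deg
  cos(125 deg) = -0.5736, sin(125 deg) = 0.8192
  joint[2] = (0.6339, 1.3595) + 8 * (-0.5736, 0.8192) = (0.6339 + -4.5886, 1.3595 + 6.5532) = (-3.9547, 7.9127)
End effector: (-3.9547, 7.9127)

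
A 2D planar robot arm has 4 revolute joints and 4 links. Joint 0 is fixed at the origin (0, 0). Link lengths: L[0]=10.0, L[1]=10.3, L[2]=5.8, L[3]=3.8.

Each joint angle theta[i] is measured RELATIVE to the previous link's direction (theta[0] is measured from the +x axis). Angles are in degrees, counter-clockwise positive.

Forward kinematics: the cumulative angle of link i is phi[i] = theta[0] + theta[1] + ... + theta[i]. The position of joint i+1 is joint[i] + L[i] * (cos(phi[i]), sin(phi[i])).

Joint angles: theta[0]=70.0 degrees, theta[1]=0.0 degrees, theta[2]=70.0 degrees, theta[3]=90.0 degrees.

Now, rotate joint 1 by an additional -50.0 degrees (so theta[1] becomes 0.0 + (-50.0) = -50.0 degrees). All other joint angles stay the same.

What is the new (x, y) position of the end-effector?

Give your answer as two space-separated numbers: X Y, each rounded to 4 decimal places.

Answer: 9.2990 18.7197

Derivation:
joint[0] = (0.0000, 0.0000)  (base)
link 0: phi[0] = 70 = 70 deg
  cos(70 deg) = 0.3420, sin(70 deg) = 0.9397
  joint[1] = (0.0000, 0.0000) + 10 * (0.3420, 0.9397) = (0.0000 + 3.4202, 0.0000 + 9.3969) = (3.4202, 9.3969)
link 1: phi[1] = 70 + -50 = 20 deg
  cos(20 deg) = 0.9397, sin(20 deg) = 0.3420
  joint[2] = (3.4202, 9.3969) + 10.3 * (0.9397, 0.3420) = (3.4202 + 9.6788, 9.3969 + 3.5228) = (13.0990, 12.9197)
link 2: phi[2] = 70 + -50 + 70 = 90 deg
  cos(90 deg) = 0.0000, sin(90 deg) = 1.0000
  joint[3] = (13.0990, 12.9197) + 5.8 * (0.0000, 1.0000) = (13.0990 + 0.0000, 12.9197 + 5.8000) = (13.0990, 18.7197)
link 3: phi[3] = 70 + -50 + 70 + 90 = 180 deg
  cos(180 deg) = -1.0000, sin(180 deg) = 0.0000
  joint[4] = (13.0990, 18.7197) + 3.8 * (-1.0000, 0.0000) = (13.0990 + -3.8000, 18.7197 + 0.0000) = (9.2990, 18.7197)
End effector: (9.2990, 18.7197)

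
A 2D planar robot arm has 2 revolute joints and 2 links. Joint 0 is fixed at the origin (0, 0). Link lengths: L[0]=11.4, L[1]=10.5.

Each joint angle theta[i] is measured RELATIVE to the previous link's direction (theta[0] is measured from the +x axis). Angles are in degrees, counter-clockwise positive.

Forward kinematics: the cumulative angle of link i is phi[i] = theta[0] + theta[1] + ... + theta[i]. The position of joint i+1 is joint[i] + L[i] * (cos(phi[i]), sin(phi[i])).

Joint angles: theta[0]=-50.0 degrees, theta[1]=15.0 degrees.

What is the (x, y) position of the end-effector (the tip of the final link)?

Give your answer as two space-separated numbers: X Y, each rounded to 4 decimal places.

joint[0] = (0.0000, 0.0000)  (base)
link 0: phi[0] = -50 = -50 deg
  cos(-50 deg) = 0.6428, sin(-50 deg) = -0.7660
  joint[1] = (0.0000, 0.0000) + 11.4 * (0.6428, -0.7660) = (0.0000 + 7.3278, 0.0000 + -8.7329) = (7.3278, -8.7329)
link 1: phi[1] = -50 + 15 = -35 deg
  cos(-35 deg) = 0.8192, sin(-35 deg) = -0.5736
  joint[2] = (7.3278, -8.7329) + 10.5 * (0.8192, -0.5736) = (7.3278 + 8.6011, -8.7329 + -6.0226) = (15.9289, -14.7555)
End effector: (15.9289, -14.7555)

Answer: 15.9289 -14.7555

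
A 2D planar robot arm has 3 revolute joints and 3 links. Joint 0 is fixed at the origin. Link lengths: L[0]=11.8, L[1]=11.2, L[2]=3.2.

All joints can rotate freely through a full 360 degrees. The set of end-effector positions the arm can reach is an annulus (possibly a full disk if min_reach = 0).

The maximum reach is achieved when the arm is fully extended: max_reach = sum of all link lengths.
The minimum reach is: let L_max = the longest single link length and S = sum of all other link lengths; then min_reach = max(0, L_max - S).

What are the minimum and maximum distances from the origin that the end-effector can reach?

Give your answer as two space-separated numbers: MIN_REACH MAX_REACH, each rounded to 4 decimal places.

Answer: 0.0000 26.2000

Derivation:
Link lengths: [11.8, 11.2, 3.2]
max_reach = 11.8 + 11.2 + 3.2 = 26.2
L_max = max([11.8, 11.2, 3.2]) = 11.8
S (sum of others) = 26.2 - 11.8 = 14.4
min_reach = max(0, 11.8 - 14.4) = max(0, -2.6) = 0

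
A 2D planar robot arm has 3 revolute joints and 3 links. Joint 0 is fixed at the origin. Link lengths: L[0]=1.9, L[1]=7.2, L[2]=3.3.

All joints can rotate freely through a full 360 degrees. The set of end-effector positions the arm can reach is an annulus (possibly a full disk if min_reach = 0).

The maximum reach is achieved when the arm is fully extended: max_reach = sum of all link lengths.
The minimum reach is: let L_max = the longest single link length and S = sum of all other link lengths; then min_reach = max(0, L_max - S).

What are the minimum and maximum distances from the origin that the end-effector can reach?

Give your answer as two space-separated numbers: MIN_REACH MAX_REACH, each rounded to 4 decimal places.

Answer: 2.0000 12.4000

Derivation:
Link lengths: [1.9, 7.2, 3.3]
max_reach = 1.9 + 7.2 + 3.3 = 12.4
L_max = max([1.9, 7.2, 3.3]) = 7.2
S (sum of others) = 12.4 - 7.2 = 5.2
min_reach = max(0, 7.2 - 5.2) = max(0, 2) = 2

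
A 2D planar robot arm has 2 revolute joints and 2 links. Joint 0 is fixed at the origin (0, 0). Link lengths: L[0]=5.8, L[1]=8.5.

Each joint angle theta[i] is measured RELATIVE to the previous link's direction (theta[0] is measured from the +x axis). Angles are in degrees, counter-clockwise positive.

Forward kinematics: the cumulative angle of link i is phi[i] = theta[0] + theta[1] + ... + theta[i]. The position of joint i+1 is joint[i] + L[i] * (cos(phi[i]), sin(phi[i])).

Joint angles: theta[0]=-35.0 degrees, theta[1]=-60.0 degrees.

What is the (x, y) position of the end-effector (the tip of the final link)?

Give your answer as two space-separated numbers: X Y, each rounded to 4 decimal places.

joint[0] = (0.0000, 0.0000)  (base)
link 0: phi[0] = -35 = -35 deg
  cos(-35 deg) = 0.8192, sin(-35 deg) = -0.5736
  joint[1] = (0.0000, 0.0000) + 5.8 * (0.8192, -0.5736) = (0.0000 + 4.7511, 0.0000 + -3.3267) = (4.7511, -3.3267)
link 1: phi[1] = -35 + -60 = -95 deg
  cos(-95 deg) = -0.0872, sin(-95 deg) = -0.9962
  joint[2] = (4.7511, -3.3267) + 8.5 * (-0.0872, -0.9962) = (4.7511 + -0.7408, -3.3267 + -8.4677) = (4.0103, -11.7944)
End effector: (4.0103, -11.7944)

Answer: 4.0103 -11.7944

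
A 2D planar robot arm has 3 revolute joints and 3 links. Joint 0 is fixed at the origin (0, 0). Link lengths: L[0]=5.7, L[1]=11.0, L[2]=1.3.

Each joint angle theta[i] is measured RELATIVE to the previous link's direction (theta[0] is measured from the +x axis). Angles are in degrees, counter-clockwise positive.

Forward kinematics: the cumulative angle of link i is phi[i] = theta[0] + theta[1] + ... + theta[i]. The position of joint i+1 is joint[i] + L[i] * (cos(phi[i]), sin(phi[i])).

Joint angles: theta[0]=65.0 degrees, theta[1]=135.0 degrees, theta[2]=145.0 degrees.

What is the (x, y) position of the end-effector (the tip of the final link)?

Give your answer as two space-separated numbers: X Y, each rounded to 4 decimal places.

Answer: -6.6720 1.0673

Derivation:
joint[0] = (0.0000, 0.0000)  (base)
link 0: phi[0] = 65 = 65 deg
  cos(65 deg) = 0.4226, sin(65 deg) = 0.9063
  joint[1] = (0.0000, 0.0000) + 5.7 * (0.4226, 0.9063) = (0.0000 + 2.4089, 0.0000 + 5.1660) = (2.4089, 5.1660)
link 1: phi[1] = 65 + 135 = 200 deg
  cos(200 deg) = -0.9397, sin(200 deg) = -0.3420
  joint[2] = (2.4089, 5.1660) + 11 * (-0.9397, -0.3420) = (2.4089 + -10.3366, 5.1660 + -3.7622) = (-7.9277, 1.4037)
link 2: phi[2] = 65 + 135 + 145 = 345 deg
  cos(345 deg) = 0.9659, sin(345 deg) = -0.2588
  joint[3] = (-7.9277, 1.4037) + 1.3 * (0.9659, -0.2588) = (-7.9277 + 1.2557, 1.4037 + -0.3365) = (-6.6720, 1.0673)
End effector: (-6.6720, 1.0673)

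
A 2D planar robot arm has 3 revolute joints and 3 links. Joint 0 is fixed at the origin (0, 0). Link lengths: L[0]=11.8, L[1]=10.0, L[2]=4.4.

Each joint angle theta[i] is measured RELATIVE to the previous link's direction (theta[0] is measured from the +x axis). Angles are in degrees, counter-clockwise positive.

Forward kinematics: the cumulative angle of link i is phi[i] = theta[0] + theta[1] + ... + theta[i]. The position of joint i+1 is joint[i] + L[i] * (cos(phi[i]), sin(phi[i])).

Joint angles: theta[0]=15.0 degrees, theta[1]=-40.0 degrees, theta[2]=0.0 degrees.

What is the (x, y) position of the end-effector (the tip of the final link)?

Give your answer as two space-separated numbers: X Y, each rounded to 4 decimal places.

joint[0] = (0.0000, 0.0000)  (base)
link 0: phi[0] = 15 = 15 deg
  cos(15 deg) = 0.9659, sin(15 deg) = 0.2588
  joint[1] = (0.0000, 0.0000) + 11.8 * (0.9659, 0.2588) = (0.0000 + 11.3979, 0.0000 + 3.0541) = (11.3979, 3.0541)
link 1: phi[1] = 15 + -40 = -25 deg
  cos(-25 deg) = 0.9063, sin(-25 deg) = -0.4226
  joint[2] = (11.3979, 3.0541) + 10 * (0.9063, -0.4226) = (11.3979 + 9.0631, 3.0541 + -4.2262) = (20.4610, -1.1721)
link 2: phi[2] = 15 + -40 + 0 = -25 deg
  cos(-25 deg) = 0.9063, sin(-25 deg) = -0.4226
  joint[3] = (20.4610, -1.1721) + 4.4 * (0.9063, -0.4226) = (20.4610 + 3.9878, -1.1721 + -1.8595) = (24.4488, -3.0316)
End effector: (24.4488, -3.0316)

Answer: 24.4488 -3.0316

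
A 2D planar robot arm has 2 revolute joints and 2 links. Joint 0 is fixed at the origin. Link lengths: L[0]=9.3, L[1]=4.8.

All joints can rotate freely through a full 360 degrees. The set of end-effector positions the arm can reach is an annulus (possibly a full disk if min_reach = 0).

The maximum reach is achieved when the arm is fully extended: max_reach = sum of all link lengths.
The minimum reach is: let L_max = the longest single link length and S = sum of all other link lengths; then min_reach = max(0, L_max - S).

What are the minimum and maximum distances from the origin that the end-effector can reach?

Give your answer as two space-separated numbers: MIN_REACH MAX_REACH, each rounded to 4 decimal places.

Link lengths: [9.3, 4.8]
max_reach = 9.3 + 4.8 = 14.1
L_max = max([9.3, 4.8]) = 9.3
S (sum of others) = 14.1 - 9.3 = 4.8
min_reach = max(0, 9.3 - 4.8) = max(0, 4.5) = 4.5

Answer: 4.5000 14.1000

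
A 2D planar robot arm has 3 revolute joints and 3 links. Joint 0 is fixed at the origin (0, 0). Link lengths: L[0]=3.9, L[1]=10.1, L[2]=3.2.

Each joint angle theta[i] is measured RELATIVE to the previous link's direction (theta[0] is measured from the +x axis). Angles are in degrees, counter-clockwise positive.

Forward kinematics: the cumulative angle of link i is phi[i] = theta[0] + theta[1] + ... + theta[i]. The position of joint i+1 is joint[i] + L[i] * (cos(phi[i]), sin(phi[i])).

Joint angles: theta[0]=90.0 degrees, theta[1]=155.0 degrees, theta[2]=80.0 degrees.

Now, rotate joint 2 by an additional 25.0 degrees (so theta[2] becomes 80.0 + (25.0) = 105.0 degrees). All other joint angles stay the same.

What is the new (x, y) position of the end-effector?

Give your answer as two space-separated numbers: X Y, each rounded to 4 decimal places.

joint[0] = (0.0000, 0.0000)  (base)
link 0: phi[0] = 90 = 90 deg
  cos(90 deg) = 0.0000, sin(90 deg) = 1.0000
  joint[1] = (0.0000, 0.0000) + 3.9 * (0.0000, 1.0000) = (0.0000 + 0.0000, 0.0000 + 3.9000) = (0.0000, 3.9000)
link 1: phi[1] = 90 + 155 = 245 deg
  cos(245 deg) = -0.4226, sin(245 deg) = -0.9063
  joint[2] = (0.0000, 3.9000) + 10.1 * (-0.4226, -0.9063) = (0.0000 + -4.2684, 3.9000 + -9.1537) = (-4.2684, -5.2537)
link 2: phi[2] = 90 + 155 + 105 = 350 deg
  cos(350 deg) = 0.9848, sin(350 deg) = -0.1736
  joint[3] = (-4.2684, -5.2537) + 3.2 * (0.9848, -0.1736) = (-4.2684 + 3.1514, -5.2537 + -0.5557) = (-1.1171, -5.8094)
End effector: (-1.1171, -5.8094)

Answer: -1.1171 -5.8094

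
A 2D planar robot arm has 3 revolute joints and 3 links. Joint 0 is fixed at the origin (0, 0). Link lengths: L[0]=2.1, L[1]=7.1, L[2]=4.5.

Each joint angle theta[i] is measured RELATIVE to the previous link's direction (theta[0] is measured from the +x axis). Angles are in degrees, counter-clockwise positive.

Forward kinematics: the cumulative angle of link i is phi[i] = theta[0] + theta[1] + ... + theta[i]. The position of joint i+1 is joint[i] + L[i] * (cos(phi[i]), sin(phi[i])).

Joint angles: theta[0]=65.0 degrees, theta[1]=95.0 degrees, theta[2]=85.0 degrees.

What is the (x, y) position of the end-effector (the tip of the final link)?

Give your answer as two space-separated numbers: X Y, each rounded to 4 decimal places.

joint[0] = (0.0000, 0.0000)  (base)
link 0: phi[0] = 65 = 65 deg
  cos(65 deg) = 0.4226, sin(65 deg) = 0.9063
  joint[1] = (0.0000, 0.0000) + 2.1 * (0.4226, 0.9063) = (0.0000 + 0.8875, 0.0000 + 1.9032) = (0.8875, 1.9032)
link 1: phi[1] = 65 + 95 = 160 deg
  cos(160 deg) = -0.9397, sin(160 deg) = 0.3420
  joint[2] = (0.8875, 1.9032) + 7.1 * (-0.9397, 0.3420) = (0.8875 + -6.6718, 1.9032 + 2.4283) = (-5.7843, 4.3316)
link 2: phi[2] = 65 + 95 + 85 = 245 deg
  cos(245 deg) = -0.4226, sin(245 deg) = -0.9063
  joint[3] = (-5.7843, 4.3316) + 4.5 * (-0.4226, -0.9063) = (-5.7843 + -1.9018, 4.3316 + -4.0784) = (-7.6861, 0.2532)
End effector: (-7.6861, 0.2532)

Answer: -7.6861 0.2532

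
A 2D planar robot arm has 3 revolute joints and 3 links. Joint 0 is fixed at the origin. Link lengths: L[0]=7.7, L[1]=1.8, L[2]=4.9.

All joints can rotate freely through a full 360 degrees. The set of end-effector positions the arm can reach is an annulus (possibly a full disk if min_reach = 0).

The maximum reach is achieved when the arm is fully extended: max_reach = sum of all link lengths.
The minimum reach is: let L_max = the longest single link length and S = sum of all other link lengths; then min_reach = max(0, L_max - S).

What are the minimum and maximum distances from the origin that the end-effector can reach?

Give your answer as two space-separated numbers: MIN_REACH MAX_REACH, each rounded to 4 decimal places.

Answer: 1.0000 14.4000

Derivation:
Link lengths: [7.7, 1.8, 4.9]
max_reach = 7.7 + 1.8 + 4.9 = 14.4
L_max = max([7.7, 1.8, 4.9]) = 7.7
S (sum of others) = 14.4 - 7.7 = 6.7
min_reach = max(0, 7.7 - 6.7) = max(0, 1) = 1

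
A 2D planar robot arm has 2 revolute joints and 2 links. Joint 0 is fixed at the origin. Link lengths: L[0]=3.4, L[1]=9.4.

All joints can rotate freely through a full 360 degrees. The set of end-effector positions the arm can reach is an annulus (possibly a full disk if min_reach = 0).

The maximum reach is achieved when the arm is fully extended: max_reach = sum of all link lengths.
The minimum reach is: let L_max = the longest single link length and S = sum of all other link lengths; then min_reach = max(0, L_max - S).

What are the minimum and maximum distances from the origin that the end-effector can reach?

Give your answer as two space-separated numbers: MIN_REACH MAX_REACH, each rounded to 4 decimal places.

Link lengths: [3.4, 9.4]
max_reach = 3.4 + 9.4 = 12.8
L_max = max([3.4, 9.4]) = 9.4
S (sum of others) = 12.8 - 9.4 = 3.4
min_reach = max(0, 9.4 - 3.4) = max(0, 6) = 6

Answer: 6.0000 12.8000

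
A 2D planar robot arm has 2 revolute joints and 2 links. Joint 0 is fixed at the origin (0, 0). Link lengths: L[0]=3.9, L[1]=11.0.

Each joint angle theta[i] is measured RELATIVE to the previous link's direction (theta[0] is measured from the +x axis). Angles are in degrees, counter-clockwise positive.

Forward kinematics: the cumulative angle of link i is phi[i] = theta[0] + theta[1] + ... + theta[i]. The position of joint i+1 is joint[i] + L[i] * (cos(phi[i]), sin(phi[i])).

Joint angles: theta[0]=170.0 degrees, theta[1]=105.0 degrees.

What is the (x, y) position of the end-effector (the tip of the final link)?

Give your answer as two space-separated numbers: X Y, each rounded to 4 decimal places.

Answer: -2.8820 -10.2809

Derivation:
joint[0] = (0.0000, 0.0000)  (base)
link 0: phi[0] = 170 = 170 deg
  cos(170 deg) = -0.9848, sin(170 deg) = 0.1736
  joint[1] = (0.0000, 0.0000) + 3.9 * (-0.9848, 0.1736) = (0.0000 + -3.8408, 0.0000 + 0.6772) = (-3.8408, 0.6772)
link 1: phi[1] = 170 + 105 = 275 deg
  cos(275 deg) = 0.0872, sin(275 deg) = -0.9962
  joint[2] = (-3.8408, 0.6772) + 11 * (0.0872, -0.9962) = (-3.8408 + 0.9587, 0.6772 + -10.9581) = (-2.8820, -10.2809)
End effector: (-2.8820, -10.2809)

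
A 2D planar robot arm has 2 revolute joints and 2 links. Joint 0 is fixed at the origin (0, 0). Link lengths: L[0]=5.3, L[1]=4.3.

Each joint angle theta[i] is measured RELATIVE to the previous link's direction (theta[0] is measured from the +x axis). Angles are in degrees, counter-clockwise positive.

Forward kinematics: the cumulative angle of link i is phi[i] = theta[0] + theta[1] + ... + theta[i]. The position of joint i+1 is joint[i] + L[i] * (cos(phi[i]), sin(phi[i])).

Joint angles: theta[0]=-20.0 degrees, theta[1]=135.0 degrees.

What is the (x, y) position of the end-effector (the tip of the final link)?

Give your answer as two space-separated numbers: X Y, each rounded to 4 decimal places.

joint[0] = (0.0000, 0.0000)  (base)
link 0: phi[0] = -20 = -20 deg
  cos(-20 deg) = 0.9397, sin(-20 deg) = -0.3420
  joint[1] = (0.0000, 0.0000) + 5.3 * (0.9397, -0.3420) = (0.0000 + 4.9804, 0.0000 + -1.8127) = (4.9804, -1.8127)
link 1: phi[1] = -20 + 135 = 115 deg
  cos(115 deg) = -0.4226, sin(115 deg) = 0.9063
  joint[2] = (4.9804, -1.8127) + 4.3 * (-0.4226, 0.9063) = (4.9804 + -1.8173, -1.8127 + 3.8971) = (3.1631, 2.0844)
End effector: (3.1631, 2.0844)

Answer: 3.1631 2.0844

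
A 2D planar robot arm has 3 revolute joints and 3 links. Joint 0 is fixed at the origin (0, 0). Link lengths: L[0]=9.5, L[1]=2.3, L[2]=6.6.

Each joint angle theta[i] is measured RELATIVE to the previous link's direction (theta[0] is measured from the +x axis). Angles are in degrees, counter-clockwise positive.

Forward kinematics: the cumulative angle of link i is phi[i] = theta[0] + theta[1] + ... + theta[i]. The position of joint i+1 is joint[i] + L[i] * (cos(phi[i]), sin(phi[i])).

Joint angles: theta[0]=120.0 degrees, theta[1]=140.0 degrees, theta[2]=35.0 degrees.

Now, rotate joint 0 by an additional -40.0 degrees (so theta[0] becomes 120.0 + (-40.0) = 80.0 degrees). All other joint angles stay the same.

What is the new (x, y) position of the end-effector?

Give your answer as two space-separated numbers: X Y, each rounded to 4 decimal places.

joint[0] = (0.0000, 0.0000)  (base)
link 0: phi[0] = 80 = 80 deg
  cos(80 deg) = 0.1736, sin(80 deg) = 0.9848
  joint[1] = (0.0000, 0.0000) + 9.5 * (0.1736, 0.9848) = (0.0000 + 1.6497, 0.0000 + 9.3557) = (1.6497, 9.3557)
link 1: phi[1] = 80 + 140 = 220 deg
  cos(220 deg) = -0.7660, sin(220 deg) = -0.6428
  joint[2] = (1.6497, 9.3557) + 2.3 * (-0.7660, -0.6428) = (1.6497 + -1.7619, 9.3557 + -1.4784) = (-0.1122, 7.8773)
link 2: phi[2] = 80 + 140 + 35 = 255 deg
  cos(255 deg) = -0.2588, sin(255 deg) = -0.9659
  joint[3] = (-0.1122, 7.8773) + 6.6 * (-0.2588, -0.9659) = (-0.1122 + -1.7082, 7.8773 + -6.3751) = (-1.8205, 1.5022)
End effector: (-1.8205, 1.5022)

Answer: -1.8205 1.5022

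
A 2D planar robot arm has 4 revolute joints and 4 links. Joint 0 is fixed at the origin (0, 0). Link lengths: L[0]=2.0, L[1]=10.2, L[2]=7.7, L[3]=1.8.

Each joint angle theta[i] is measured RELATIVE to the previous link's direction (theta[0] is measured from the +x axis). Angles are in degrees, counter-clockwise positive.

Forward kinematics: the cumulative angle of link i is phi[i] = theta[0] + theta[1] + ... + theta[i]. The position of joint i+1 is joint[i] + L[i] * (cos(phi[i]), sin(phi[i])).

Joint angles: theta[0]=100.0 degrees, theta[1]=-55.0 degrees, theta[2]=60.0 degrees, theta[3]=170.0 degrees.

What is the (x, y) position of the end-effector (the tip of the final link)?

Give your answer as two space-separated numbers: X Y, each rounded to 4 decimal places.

Answer: 5.0292 14.8266

Derivation:
joint[0] = (0.0000, 0.0000)  (base)
link 0: phi[0] = 100 = 100 deg
  cos(100 deg) = -0.1736, sin(100 deg) = 0.9848
  joint[1] = (0.0000, 0.0000) + 2 * (-0.1736, 0.9848) = (0.0000 + -0.3473, 0.0000 + 1.9696) = (-0.3473, 1.9696)
link 1: phi[1] = 100 + -55 = 45 deg
  cos(45 deg) = 0.7071, sin(45 deg) = 0.7071
  joint[2] = (-0.3473, 1.9696) + 10.2 * (0.7071, 0.7071) = (-0.3473 + 7.2125, 1.9696 + 7.2125) = (6.8652, 9.1821)
link 2: phi[2] = 100 + -55 + 60 = 105 deg
  cos(105 deg) = -0.2588, sin(105 deg) = 0.9659
  joint[3] = (6.8652, 9.1821) + 7.7 * (-0.2588, 0.9659) = (6.8652 + -1.9929, 9.1821 + 7.4376) = (4.8723, 16.6197)
link 3: phi[3] = 100 + -55 + 60 + 170 = 275 deg
  cos(275 deg) = 0.0872, sin(275 deg) = -0.9962
  joint[4] = (4.8723, 16.6197) + 1.8 * (0.0872, -0.9962) = (4.8723 + 0.1569, 16.6197 + -1.7932) = (5.0292, 14.8266)
End effector: (5.0292, 14.8266)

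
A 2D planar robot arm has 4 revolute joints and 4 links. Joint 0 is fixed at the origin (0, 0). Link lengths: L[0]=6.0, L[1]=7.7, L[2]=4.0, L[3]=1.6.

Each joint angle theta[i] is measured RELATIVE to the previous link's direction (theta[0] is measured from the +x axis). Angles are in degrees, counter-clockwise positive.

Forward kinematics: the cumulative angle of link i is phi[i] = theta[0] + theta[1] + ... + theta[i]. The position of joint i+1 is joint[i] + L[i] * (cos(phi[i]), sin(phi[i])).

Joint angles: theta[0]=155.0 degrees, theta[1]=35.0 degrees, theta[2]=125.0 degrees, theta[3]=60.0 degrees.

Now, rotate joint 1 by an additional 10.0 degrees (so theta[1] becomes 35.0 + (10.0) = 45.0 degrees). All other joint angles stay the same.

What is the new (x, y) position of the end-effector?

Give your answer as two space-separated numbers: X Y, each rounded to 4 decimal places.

Answer: -7.9468 -1.7160

Derivation:
joint[0] = (0.0000, 0.0000)  (base)
link 0: phi[0] = 155 = 155 deg
  cos(155 deg) = -0.9063, sin(155 deg) = 0.4226
  joint[1] = (0.0000, 0.0000) + 6 * (-0.9063, 0.4226) = (0.0000 + -5.4378, 0.0000 + 2.5357) = (-5.4378, 2.5357)
link 1: phi[1] = 155 + 45 = 200 deg
  cos(200 deg) = -0.9397, sin(200 deg) = -0.3420
  joint[2] = (-5.4378, 2.5357) + 7.7 * (-0.9397, -0.3420) = (-5.4378 + -7.2356, 2.5357 + -2.6336) = (-12.6735, -0.0978)
link 2: phi[2] = 155 + 45 + 125 = 325 deg
  cos(325 deg) = 0.8192, sin(325 deg) = -0.5736
  joint[3] = (-12.6735, -0.0978) + 4 * (0.8192, -0.5736) = (-12.6735 + 3.2766, -0.0978 + -2.2943) = (-9.3969, -2.3922)
link 3: phi[3] = 155 + 45 + 125 + 60 = 385 deg
  cos(385 deg) = 0.9063, sin(385 deg) = 0.4226
  joint[4] = (-9.3969, -2.3922) + 1.6 * (0.9063, 0.4226) = (-9.3969 + 1.4501, -2.3922 + 0.6762) = (-7.9468, -1.7160)
End effector: (-7.9468, -1.7160)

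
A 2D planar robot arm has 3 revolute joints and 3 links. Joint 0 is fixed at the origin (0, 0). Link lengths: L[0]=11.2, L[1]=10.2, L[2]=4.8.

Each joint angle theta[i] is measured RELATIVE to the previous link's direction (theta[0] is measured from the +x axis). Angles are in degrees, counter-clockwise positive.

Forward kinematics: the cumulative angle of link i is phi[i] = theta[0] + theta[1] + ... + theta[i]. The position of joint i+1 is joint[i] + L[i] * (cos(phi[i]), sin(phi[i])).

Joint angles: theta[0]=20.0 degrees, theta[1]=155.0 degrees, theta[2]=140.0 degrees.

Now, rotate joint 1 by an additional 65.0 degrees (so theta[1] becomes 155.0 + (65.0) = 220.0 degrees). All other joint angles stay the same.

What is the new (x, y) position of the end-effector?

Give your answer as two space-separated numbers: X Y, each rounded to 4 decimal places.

joint[0] = (0.0000, 0.0000)  (base)
link 0: phi[0] = 20 = 20 deg
  cos(20 deg) = 0.9397, sin(20 deg) = 0.3420
  joint[1] = (0.0000, 0.0000) + 11.2 * (0.9397, 0.3420) = (0.0000 + 10.5246, 0.0000 + 3.8306) = (10.5246, 3.8306)
link 1: phi[1] = 20 + 220 = 240 deg
  cos(240 deg) = -0.5000, sin(240 deg) = -0.8660
  joint[2] = (10.5246, 3.8306) + 10.2 * (-0.5000, -0.8660) = (10.5246 + -5.1000, 3.8306 + -8.8335) = (5.4246, -5.0028)
link 2: phi[2] = 20 + 220 + 140 = 380 deg
  cos(380 deg) = 0.9397, sin(380 deg) = 0.3420
  joint[3] = (5.4246, -5.0028) + 4.8 * (0.9397, 0.3420) = (5.4246 + 4.5105, -5.0028 + 1.6417) = (9.9351, -3.3611)
End effector: (9.9351, -3.3611)

Answer: 9.9351 -3.3611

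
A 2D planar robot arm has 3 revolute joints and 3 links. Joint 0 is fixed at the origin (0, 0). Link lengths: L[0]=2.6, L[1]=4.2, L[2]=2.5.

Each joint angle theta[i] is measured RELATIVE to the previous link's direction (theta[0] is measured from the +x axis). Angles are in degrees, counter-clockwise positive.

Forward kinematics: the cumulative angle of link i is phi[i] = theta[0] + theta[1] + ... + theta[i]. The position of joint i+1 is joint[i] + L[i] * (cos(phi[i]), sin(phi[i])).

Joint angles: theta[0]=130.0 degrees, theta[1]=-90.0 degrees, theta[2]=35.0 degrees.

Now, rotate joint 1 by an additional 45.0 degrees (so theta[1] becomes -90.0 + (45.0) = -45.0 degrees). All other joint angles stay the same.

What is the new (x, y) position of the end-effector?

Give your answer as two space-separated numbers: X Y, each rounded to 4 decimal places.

Answer: -2.5552 8.3408

Derivation:
joint[0] = (0.0000, 0.0000)  (base)
link 0: phi[0] = 130 = 130 deg
  cos(130 deg) = -0.6428, sin(130 deg) = 0.7660
  joint[1] = (0.0000, 0.0000) + 2.6 * (-0.6428, 0.7660) = (0.0000 + -1.6712, 0.0000 + 1.9917) = (-1.6712, 1.9917)
link 1: phi[1] = 130 + -45 = 85 deg
  cos(85 deg) = 0.0872, sin(85 deg) = 0.9962
  joint[2] = (-1.6712, 1.9917) + 4.2 * (0.0872, 0.9962) = (-1.6712 + 0.3661, 1.9917 + 4.1840) = (-1.3052, 6.1757)
link 2: phi[2] = 130 + -45 + 35 = 120 deg
  cos(120 deg) = -0.5000, sin(120 deg) = 0.8660
  joint[3] = (-1.3052, 6.1757) + 2.5 * (-0.5000, 0.8660) = (-1.3052 + -1.2500, 6.1757 + 2.1651) = (-2.5552, 8.3408)
End effector: (-2.5552, 8.3408)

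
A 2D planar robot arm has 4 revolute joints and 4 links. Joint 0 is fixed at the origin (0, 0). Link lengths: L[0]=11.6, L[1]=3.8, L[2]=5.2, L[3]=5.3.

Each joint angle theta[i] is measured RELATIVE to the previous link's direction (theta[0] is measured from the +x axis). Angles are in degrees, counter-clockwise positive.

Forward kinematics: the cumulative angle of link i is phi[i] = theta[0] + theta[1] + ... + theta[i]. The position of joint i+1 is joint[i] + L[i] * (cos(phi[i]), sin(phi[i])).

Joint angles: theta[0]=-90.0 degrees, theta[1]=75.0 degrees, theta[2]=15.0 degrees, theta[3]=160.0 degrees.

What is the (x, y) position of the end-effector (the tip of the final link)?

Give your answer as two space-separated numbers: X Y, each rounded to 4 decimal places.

joint[0] = (0.0000, 0.0000)  (base)
link 0: phi[0] = -90 = -90 deg
  cos(-90 deg) = 0.0000, sin(-90 deg) = -1.0000
  joint[1] = (0.0000, 0.0000) + 11.6 * (0.0000, -1.0000) = (0.0000 + 0.0000, 0.0000 + -11.6000) = (0.0000, -11.6000)
link 1: phi[1] = -90 + 75 = -15 deg
  cos(-15 deg) = 0.9659, sin(-15 deg) = -0.2588
  joint[2] = (0.0000, -11.6000) + 3.8 * (0.9659, -0.2588) = (0.0000 + 3.6705, -11.6000 + -0.9835) = (3.6705, -12.5835)
link 2: phi[2] = -90 + 75 + 15 = 0 deg
  cos(0 deg) = 1.0000, sin(0 deg) = 0.0000
  joint[3] = (3.6705, -12.5835) + 5.2 * (1.0000, 0.0000) = (3.6705 + 5.2000, -12.5835 + 0.0000) = (8.8705, -12.5835)
link 3: phi[3] = -90 + 75 + 15 + 160 = 160 deg
  cos(160 deg) = -0.9397, sin(160 deg) = 0.3420
  joint[4] = (8.8705, -12.5835) + 5.3 * (-0.9397, 0.3420) = (8.8705 + -4.9804, -12.5835 + 1.8127) = (3.8901, -10.7708)
End effector: (3.8901, -10.7708)

Answer: 3.8901 -10.7708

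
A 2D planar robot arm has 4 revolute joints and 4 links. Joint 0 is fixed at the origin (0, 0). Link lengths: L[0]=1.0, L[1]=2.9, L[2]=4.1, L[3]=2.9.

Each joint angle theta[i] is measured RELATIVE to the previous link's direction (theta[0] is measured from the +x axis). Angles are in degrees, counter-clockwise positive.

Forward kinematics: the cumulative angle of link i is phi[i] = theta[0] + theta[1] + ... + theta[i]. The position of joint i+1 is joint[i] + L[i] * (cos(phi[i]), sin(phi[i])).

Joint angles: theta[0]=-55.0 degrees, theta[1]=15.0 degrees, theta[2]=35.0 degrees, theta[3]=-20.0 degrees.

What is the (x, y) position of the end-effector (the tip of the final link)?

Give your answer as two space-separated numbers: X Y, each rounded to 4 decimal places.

joint[0] = (0.0000, 0.0000)  (base)
link 0: phi[0] = -55 = -55 deg
  cos(-55 deg) = 0.5736, sin(-55 deg) = -0.8192
  joint[1] = (0.0000, 0.0000) + 1 * (0.5736, -0.8192) = (0.0000 + 0.5736, 0.0000 + -0.8192) = (0.5736, -0.8192)
link 1: phi[1] = -55 + 15 = -40 deg
  cos(-40 deg) = 0.7660, sin(-40 deg) = -0.6428
  joint[2] = (0.5736, -0.8192) + 2.9 * (0.7660, -0.6428) = (0.5736 + 2.2215, -0.8192 + -1.8641) = (2.7951, -2.6832)
link 2: phi[2] = -55 + 15 + 35 = -5 deg
  cos(-5 deg) = 0.9962, sin(-5 deg) = -0.0872
  joint[3] = (2.7951, -2.6832) + 4.1 * (0.9962, -0.0872) = (2.7951 + 4.0844, -2.6832 + -0.3573) = (6.8795, -3.0406)
link 3: phi[3] = -55 + 15 + 35 + -20 = -25 deg
  cos(-25 deg) = 0.9063, sin(-25 deg) = -0.4226
  joint[4] = (6.8795, -3.0406) + 2.9 * (0.9063, -0.4226) = (6.8795 + 2.6283, -3.0406 + -1.2256) = (9.5078, -4.2662)
End effector: (9.5078, -4.2662)

Answer: 9.5078 -4.2662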